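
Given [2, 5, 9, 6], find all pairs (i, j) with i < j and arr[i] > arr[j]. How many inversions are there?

Finding inversions in [2, 5, 9, 6]:

(2, 3): arr[2]=9 > arr[3]=6

Total inversions: 1

The array has 1 inversion(s): (2,3). Each pair (i,j) satisfies i < j and arr[i] > arr[j].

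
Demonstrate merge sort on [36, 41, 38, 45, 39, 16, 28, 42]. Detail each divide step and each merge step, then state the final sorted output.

Merge sort trace:

Split: [36, 41, 38, 45, 39, 16, 28, 42] -> [36, 41, 38, 45] and [39, 16, 28, 42]
  Split: [36, 41, 38, 45] -> [36, 41] and [38, 45]
    Split: [36, 41] -> [36] and [41]
    Merge: [36] + [41] -> [36, 41]
    Split: [38, 45] -> [38] and [45]
    Merge: [38] + [45] -> [38, 45]
  Merge: [36, 41] + [38, 45] -> [36, 38, 41, 45]
  Split: [39, 16, 28, 42] -> [39, 16] and [28, 42]
    Split: [39, 16] -> [39] and [16]
    Merge: [39] + [16] -> [16, 39]
    Split: [28, 42] -> [28] and [42]
    Merge: [28] + [42] -> [28, 42]
  Merge: [16, 39] + [28, 42] -> [16, 28, 39, 42]
Merge: [36, 38, 41, 45] + [16, 28, 39, 42] -> [16, 28, 36, 38, 39, 41, 42, 45]

Final sorted array: [16, 28, 36, 38, 39, 41, 42, 45]

The merge sort proceeds by recursively splitting the array and merging sorted halves.
After all merges, the sorted array is [16, 28, 36, 38, 39, 41, 42, 45].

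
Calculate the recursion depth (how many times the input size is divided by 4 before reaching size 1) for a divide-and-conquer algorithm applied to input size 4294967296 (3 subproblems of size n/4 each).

For divide and conquer with division factor 4:

Problem sizes at each level:
Level 0: 4294967296
Level 1: 1073741824
Level 2: 268435456
Level 3: 67108864
Level 4: 16777216
Level 5: 4194304
Level 6: 1048576
Level 7: 262144
Level 8: 65536
Level 9: 16384
Level 10: 4096
Level 11: 1024
Level 12: 256
Level 13: 64
Level 14: 16
Level 15: 4
Level 16: 1

The root is level 0 and the size-1 base case is level 16 (the tree spans levels 0 through 16, i.e. 17 levels counting the root), so the depth is the number of divisions: log_4(4294967296) = 16

The recursion tree depth is log_4(4294967296) = 16. At each level, the problem size is divided by 4, so it takes 16 divisions to reduce to a base case of size 1. The algorithm makes 3 recursive calls at each level.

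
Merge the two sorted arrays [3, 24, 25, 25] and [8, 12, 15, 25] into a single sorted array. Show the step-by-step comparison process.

Merging process:

Compare 3 vs 8: take 3 from left. Merged: [3]
Compare 24 vs 8: take 8 from right. Merged: [3, 8]
Compare 24 vs 12: take 12 from right. Merged: [3, 8, 12]
Compare 24 vs 15: take 15 from right. Merged: [3, 8, 12, 15]
Compare 24 vs 25: take 24 from left. Merged: [3, 8, 12, 15, 24]
Compare 25 vs 25: take 25 from left. Merged: [3, 8, 12, 15, 24, 25]
Compare 25 vs 25: take 25 from left. Merged: [3, 8, 12, 15, 24, 25, 25]
Append remaining from right: [25]. Merged: [3, 8, 12, 15, 24, 25, 25, 25]

Final merged array: [3, 8, 12, 15, 24, 25, 25, 25]
Total comparisons: 7

The merged array is [3, 8, 12, 15, 24, 25, 25, 25], requiring 7 comparisons. The merge step runs in O(n) time where n is the total number of elements.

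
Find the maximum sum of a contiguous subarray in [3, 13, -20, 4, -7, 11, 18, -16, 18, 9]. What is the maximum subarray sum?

Using Kadane's algorithm on [3, 13, -20, 4, -7, 11, 18, -16, 18, 9]:

Scanning through the array:
Position 1 (value 13): max_ending_here = 16, max_so_far = 16
Position 2 (value -20): max_ending_here = -4, max_so_far = 16
Position 3 (value 4): max_ending_here = 4, max_so_far = 16
Position 4 (value -7): max_ending_here = -3, max_so_far = 16
Position 5 (value 11): max_ending_here = 11, max_so_far = 16
Position 6 (value 18): max_ending_here = 29, max_so_far = 29
Position 7 (value -16): max_ending_here = 13, max_so_far = 29
Position 8 (value 18): max_ending_here = 31, max_so_far = 31
Position 9 (value 9): max_ending_here = 40, max_so_far = 40

Maximum subarray: [11, 18, -16, 18, 9]
Maximum sum: 40

The maximum subarray is [11, 18, -16, 18, 9] with sum 40. This subarray runs from index 5 to index 9.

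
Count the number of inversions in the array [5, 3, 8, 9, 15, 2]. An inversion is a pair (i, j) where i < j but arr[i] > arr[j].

Finding inversions in [5, 3, 8, 9, 15, 2]:

(0, 1): arr[0]=5 > arr[1]=3
(0, 5): arr[0]=5 > arr[5]=2
(1, 5): arr[1]=3 > arr[5]=2
(2, 5): arr[2]=8 > arr[5]=2
(3, 5): arr[3]=9 > arr[5]=2
(4, 5): arr[4]=15 > arr[5]=2

Total inversions: 6

The array has 6 inversion(s): (0,1), (0,5), (1,5), (2,5), (3,5), (4,5). Each pair (i,j) satisfies i < j and arr[i] > arr[j].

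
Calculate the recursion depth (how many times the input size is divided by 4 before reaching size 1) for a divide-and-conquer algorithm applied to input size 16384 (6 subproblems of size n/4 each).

For divide and conquer with division factor 4:

Problem sizes at each level:
Level 0: 16384
Level 1: 4096
Level 2: 1024
Level 3: 256
Level 4: 64
Level 5: 16
Level 6: 4
Level 7: 1

The root is level 0 and the size-1 base case is level 7 (the tree spans levels 0 through 7, i.e. 8 levels counting the root), so the depth is the number of divisions: log_4(16384) = 7

The recursion tree depth is log_4(16384) = 7. At each level, the problem size is divided by 4, so it takes 7 divisions to reduce to a base case of size 1. The algorithm makes 6 recursive calls at each level.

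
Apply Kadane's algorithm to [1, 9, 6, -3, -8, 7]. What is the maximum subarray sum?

Using Kadane's algorithm on [1, 9, 6, -3, -8, 7]:

Scanning through the array:
Position 1 (value 9): max_ending_here = 10, max_so_far = 10
Position 2 (value 6): max_ending_here = 16, max_so_far = 16
Position 3 (value -3): max_ending_here = 13, max_so_far = 16
Position 4 (value -8): max_ending_here = 5, max_so_far = 16
Position 5 (value 7): max_ending_here = 12, max_so_far = 16

Maximum subarray: [1, 9, 6]
Maximum sum: 16

The maximum subarray is [1, 9, 6] with sum 16. This subarray runs from index 0 to index 2.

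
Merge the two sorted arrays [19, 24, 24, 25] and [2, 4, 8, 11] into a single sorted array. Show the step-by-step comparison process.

Merging process:

Compare 19 vs 2: take 2 from right. Merged: [2]
Compare 19 vs 4: take 4 from right. Merged: [2, 4]
Compare 19 vs 8: take 8 from right. Merged: [2, 4, 8]
Compare 19 vs 11: take 11 from right. Merged: [2, 4, 8, 11]
Append remaining from left: [19, 24, 24, 25]. Merged: [2, 4, 8, 11, 19, 24, 24, 25]

Final merged array: [2, 4, 8, 11, 19, 24, 24, 25]
Total comparisons: 4

The merged array is [2, 4, 8, 11, 19, 24, 24, 25], requiring 4 comparisons. The merge step runs in O(n) time where n is the total number of elements.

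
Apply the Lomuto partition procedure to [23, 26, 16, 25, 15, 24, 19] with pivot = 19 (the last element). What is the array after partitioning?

Lomuto partition with pivot = 19:

Initial array: [23, 26, 16, 25, 15, 24, 19]

arr[0]=23 > 19: no swap
arr[1]=26 > 19: no swap
arr[2]=16 <= 19: swap with position 0, array becomes [16, 26, 23, 25, 15, 24, 19]
arr[3]=25 > 19: no swap
arr[4]=15 <= 19: swap with position 1, array becomes [16, 15, 23, 25, 26, 24, 19]
arr[5]=24 > 19: no swap

Place pivot at position 2: [16, 15, 19, 25, 26, 24, 23]
Pivot position: 2

After partitioning with pivot 19, the array becomes [16, 15, 19, 25, 26, 24, 23]. The pivot is placed at index 2. All elements to the left of the pivot are <= 19, and all elements to the right are > 19.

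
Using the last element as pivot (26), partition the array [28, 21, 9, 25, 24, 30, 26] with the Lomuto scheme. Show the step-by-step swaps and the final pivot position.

Lomuto partition with pivot = 26:

Initial array: [28, 21, 9, 25, 24, 30, 26]

arr[0]=28 > 26: no swap
arr[1]=21 <= 26: swap with position 0, array becomes [21, 28, 9, 25, 24, 30, 26]
arr[2]=9 <= 26: swap with position 1, array becomes [21, 9, 28, 25, 24, 30, 26]
arr[3]=25 <= 26: swap with position 2, array becomes [21, 9, 25, 28, 24, 30, 26]
arr[4]=24 <= 26: swap with position 3, array becomes [21, 9, 25, 24, 28, 30, 26]
arr[5]=30 > 26: no swap

Place pivot at position 4: [21, 9, 25, 24, 26, 30, 28]
Pivot position: 4

After partitioning with pivot 26, the array becomes [21, 9, 25, 24, 26, 30, 28]. The pivot is placed at index 4. All elements to the left of the pivot are <= 26, and all elements to the right are > 26.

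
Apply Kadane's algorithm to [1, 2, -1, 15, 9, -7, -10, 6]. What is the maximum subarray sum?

Using Kadane's algorithm on [1, 2, -1, 15, 9, -7, -10, 6]:

Scanning through the array:
Position 1 (value 2): max_ending_here = 3, max_so_far = 3
Position 2 (value -1): max_ending_here = 2, max_so_far = 3
Position 3 (value 15): max_ending_here = 17, max_so_far = 17
Position 4 (value 9): max_ending_here = 26, max_so_far = 26
Position 5 (value -7): max_ending_here = 19, max_so_far = 26
Position 6 (value -10): max_ending_here = 9, max_so_far = 26
Position 7 (value 6): max_ending_here = 15, max_so_far = 26

Maximum subarray: [1, 2, -1, 15, 9]
Maximum sum: 26

The maximum subarray is [1, 2, -1, 15, 9] with sum 26. This subarray runs from index 0 to index 4.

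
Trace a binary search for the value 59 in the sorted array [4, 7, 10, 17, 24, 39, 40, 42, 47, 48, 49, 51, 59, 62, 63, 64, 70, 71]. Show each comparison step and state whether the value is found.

Binary search for 59 in [4, 7, 10, 17, 24, 39, 40, 42, 47, 48, 49, 51, 59, 62, 63, 64, 70, 71]:

lo=0, hi=17, mid=8, arr[mid]=47 -> 47 < 59, search right half
lo=9, hi=17, mid=13, arr[mid]=62 -> 62 > 59, search left half
lo=9, hi=12, mid=10, arr[mid]=49 -> 49 < 59, search right half
lo=11, hi=12, mid=11, arr[mid]=51 -> 51 < 59, search right half
lo=12, hi=12, mid=12, arr[mid]=59 -> Found target at index 12!

Binary search finds 59 at index 12 after 5 comparisons. The search repeatedly halves the search space by comparing with the middle element.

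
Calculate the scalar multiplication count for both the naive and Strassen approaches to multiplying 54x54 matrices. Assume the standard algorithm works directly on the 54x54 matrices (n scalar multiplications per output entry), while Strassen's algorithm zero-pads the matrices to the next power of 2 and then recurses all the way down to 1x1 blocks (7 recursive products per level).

Matrix multiplication for 54x54 matrices:

Strassen's algorithm requires power-of-2 dimensions. Pad 54x54 to 64x64 (next power of 2).

Standard algorithm: 54^3 = 157464 multiplications
Strassen's algorithm: 7^(log2(64)) = 7^6 = 117649 multiplications
Savings: 157464 - 117649 = 39815 multiplications

Standard: 157464 multiplications (54^3). Strassen: 117649 multiplications (7^6, after padding to 64x64). Strassen reduces 8 recursive multiplications to 7 at each level.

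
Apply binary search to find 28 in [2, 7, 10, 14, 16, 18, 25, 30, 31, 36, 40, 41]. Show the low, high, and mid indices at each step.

Binary search for 28 in [2, 7, 10, 14, 16, 18, 25, 30, 31, 36, 40, 41]:

lo=0, hi=11, mid=5, arr[mid]=18 -> 18 < 28, search right half
lo=6, hi=11, mid=8, arr[mid]=31 -> 31 > 28, search left half
lo=6, hi=7, mid=6, arr[mid]=25 -> 25 < 28, search right half
lo=7, hi=7, mid=7, arr[mid]=30 -> 30 > 28, search left half
lo=7 > hi=6, target 28 not found

Binary search determines that 28 is not in the array after 4 comparisons. The search space was exhausted without finding the target.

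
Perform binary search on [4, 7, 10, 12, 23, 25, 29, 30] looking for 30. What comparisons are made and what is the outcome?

Binary search for 30 in [4, 7, 10, 12, 23, 25, 29, 30]:

lo=0, hi=7, mid=3, arr[mid]=12 -> 12 < 30, search right half
lo=4, hi=7, mid=5, arr[mid]=25 -> 25 < 30, search right half
lo=6, hi=7, mid=6, arr[mid]=29 -> 29 < 30, search right half
lo=7, hi=7, mid=7, arr[mid]=30 -> Found target at index 7!

Binary search finds 30 at index 7 after 4 comparisons. The search repeatedly halves the search space by comparing with the middle element.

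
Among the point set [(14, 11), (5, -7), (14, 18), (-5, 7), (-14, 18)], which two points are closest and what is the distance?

Computing all pairwise distances among 5 points:

d((14, 11), (5, -7)) = 20.1246
d((14, 11), (14, 18)) = 7.0 <-- minimum
d((14, 11), (-5, 7)) = 19.4165
d((14, 11), (-14, 18)) = 28.8617
d((5, -7), (14, 18)) = 26.5707
d((5, -7), (-5, 7)) = 17.2047
d((5, -7), (-14, 18)) = 31.4006
d((14, 18), (-5, 7)) = 21.9545
d((14, 18), (-14, 18)) = 28.0
d((-5, 7), (-14, 18)) = 14.2127

Closest pair: (14, 11) and (14, 18) with distance 7.0

The closest pair is (14, 11) and (14, 18) with Euclidean distance 7.0. For 5 points, brute-force pairwise comparison is shown above. For large n, the divide-and-conquer algorithm (sort by x, recurse on halves, check the dividing strip) achieves O(n log n).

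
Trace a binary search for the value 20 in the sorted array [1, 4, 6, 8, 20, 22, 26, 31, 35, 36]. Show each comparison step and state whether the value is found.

Binary search for 20 in [1, 4, 6, 8, 20, 22, 26, 31, 35, 36]:

lo=0, hi=9, mid=4, arr[mid]=20 -> Found target at index 4!

Binary search finds 20 at index 4 after 1 comparisons. The search repeatedly halves the search space by comparing with the middle element.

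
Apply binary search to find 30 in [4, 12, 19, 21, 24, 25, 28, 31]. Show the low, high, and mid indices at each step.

Binary search for 30 in [4, 12, 19, 21, 24, 25, 28, 31]:

lo=0, hi=7, mid=3, arr[mid]=21 -> 21 < 30, search right half
lo=4, hi=7, mid=5, arr[mid]=25 -> 25 < 30, search right half
lo=6, hi=7, mid=6, arr[mid]=28 -> 28 < 30, search right half
lo=7, hi=7, mid=7, arr[mid]=31 -> 31 > 30, search left half
lo=7 > hi=6, target 30 not found

Binary search determines that 30 is not in the array after 4 comparisons. The search space was exhausted without finding the target.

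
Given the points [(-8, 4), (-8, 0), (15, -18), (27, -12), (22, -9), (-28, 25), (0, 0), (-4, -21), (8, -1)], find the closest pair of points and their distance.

Computing all pairwise distances among 9 points:

d((-8, 4), (-8, 0)) = 4.0 <-- minimum
d((-8, 4), (15, -18)) = 31.8277
d((-8, 4), (27, -12)) = 38.4838
d((-8, 4), (22, -9)) = 32.6956
d((-8, 4), (-28, 25)) = 29.0
d((-8, 4), (0, 0)) = 8.9443
d((-8, 4), (-4, -21)) = 25.318
d((-8, 4), (8, -1)) = 16.7631
d((-8, 0), (15, -18)) = 29.2062
d((-8, 0), (27, -12)) = 37.0
d((-8, 0), (22, -9)) = 31.3209
d((-8, 0), (-28, 25)) = 32.0156
d((-8, 0), (0, 0)) = 8.0
d((-8, 0), (-4, -21)) = 21.3776
d((-8, 0), (8, -1)) = 16.0312
d((15, -18), (27, -12)) = 13.4164
d((15, -18), (22, -9)) = 11.4018
d((15, -18), (-28, 25)) = 60.8112
d((15, -18), (0, 0)) = 23.4307
d((15, -18), (-4, -21)) = 19.2354
d((15, -18), (8, -1)) = 18.3848
d((27, -12), (22, -9)) = 5.831
d((27, -12), (-28, 25)) = 66.2873
d((27, -12), (0, 0)) = 29.5466
d((27, -12), (-4, -21)) = 32.28
d((27, -12), (8, -1)) = 21.9545
d((22, -9), (-28, 25)) = 60.4649
d((22, -9), (0, 0)) = 23.7697
d((22, -9), (-4, -21)) = 28.6356
d((22, -9), (8, -1)) = 16.1245
d((-28, 25), (0, 0)) = 37.5366
d((-28, 25), (-4, -21)) = 51.8845
d((-28, 25), (8, -1)) = 44.4072
d((0, 0), (-4, -21)) = 21.3776
d((0, 0), (8, -1)) = 8.0623
d((-4, -21), (8, -1)) = 23.3238

Closest pair: (-8, 4) and (-8, 0) with distance 4.0

The closest pair is (-8, 4) and (-8, 0) with Euclidean distance 4.0. For 9 points, brute-force pairwise comparison is shown above. For large n, the divide-and-conquer algorithm (sort by x, recurse on halves, check the dividing strip) achieves O(n log n).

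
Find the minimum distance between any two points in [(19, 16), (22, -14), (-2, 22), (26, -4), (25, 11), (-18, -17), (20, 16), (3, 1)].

Computing all pairwise distances among 8 points:

d((19, 16), (22, -14)) = 30.1496
d((19, 16), (-2, 22)) = 21.8403
d((19, 16), (26, -4)) = 21.1896
d((19, 16), (25, 11)) = 7.8102
d((19, 16), (-18, -17)) = 49.5782
d((19, 16), (20, 16)) = 1.0 <-- minimum
d((19, 16), (3, 1)) = 21.9317
d((22, -14), (-2, 22)) = 43.2666
d((22, -14), (26, -4)) = 10.7703
d((22, -14), (25, 11)) = 25.1794
d((22, -14), (-18, -17)) = 40.1123
d((22, -14), (20, 16)) = 30.0666
d((22, -14), (3, 1)) = 24.2074
d((-2, 22), (26, -4)) = 38.2099
d((-2, 22), (25, 11)) = 29.1548
d((-2, 22), (-18, -17)) = 42.1545
d((-2, 22), (20, 16)) = 22.8035
d((-2, 22), (3, 1)) = 21.587
d((26, -4), (25, 11)) = 15.0333
d((26, -4), (-18, -17)) = 45.8803
d((26, -4), (20, 16)) = 20.8806
d((26, -4), (3, 1)) = 23.5372
d((25, 11), (-18, -17)) = 51.3128
d((25, 11), (20, 16)) = 7.0711
d((25, 11), (3, 1)) = 24.1661
d((-18, -17), (20, 16)) = 50.3289
d((-18, -17), (3, 1)) = 27.6586
d((20, 16), (3, 1)) = 22.6716

Closest pair: (19, 16) and (20, 16) with distance 1.0

The closest pair is (19, 16) and (20, 16) with Euclidean distance 1.0. For 8 points, brute-force pairwise comparison is shown above. For large n, the divide-and-conquer algorithm (sort by x, recurse on halves, check the dividing strip) achieves O(n log n).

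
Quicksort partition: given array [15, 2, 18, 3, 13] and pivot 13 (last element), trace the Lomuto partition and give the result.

Lomuto partition with pivot = 13:

Initial array: [15, 2, 18, 3, 13]

arr[0]=15 > 13: no swap
arr[1]=2 <= 13: swap with position 0, array becomes [2, 15, 18, 3, 13]
arr[2]=18 > 13: no swap
arr[3]=3 <= 13: swap with position 1, array becomes [2, 3, 18, 15, 13]

Place pivot at position 2: [2, 3, 13, 15, 18]
Pivot position: 2

After partitioning with pivot 13, the array becomes [2, 3, 13, 15, 18]. The pivot is placed at index 2. All elements to the left of the pivot are <= 13, and all elements to the right are > 13.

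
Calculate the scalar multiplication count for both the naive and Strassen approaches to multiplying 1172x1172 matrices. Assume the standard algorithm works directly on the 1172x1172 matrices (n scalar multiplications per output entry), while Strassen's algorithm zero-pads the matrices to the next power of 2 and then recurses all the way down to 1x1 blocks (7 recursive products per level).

Matrix multiplication for 1172x1172 matrices:

Strassen's algorithm requires power-of-2 dimensions. Pad 1172x1172 to 2048x2048 (next power of 2).

Standard algorithm: 1172^3 = 1609840448 multiplications
Strassen's algorithm: 7^(log2(2048)) = 7^11 = 1977326743 multiplications
Difference: 1609840448 - 1977326743 = -367486295 (Strassen uses MORE here due to padding overhead — for small or just-over-power-of-2 n, padding can outweigh the per-level savings)

Standard: 1609840448 multiplications (1172^3). Strassen: 1977326743 multiplications (7^11, after padding to 2048x2048). Strassen reduces 8 recursive multiplications to 7 at each level.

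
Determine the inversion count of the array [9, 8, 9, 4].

Finding inversions in [9, 8, 9, 4]:

(0, 1): arr[0]=9 > arr[1]=8
(0, 3): arr[0]=9 > arr[3]=4
(1, 3): arr[1]=8 > arr[3]=4
(2, 3): arr[2]=9 > arr[3]=4

Total inversions: 4

The array has 4 inversion(s): (0,1), (0,3), (1,3), (2,3). Each pair (i,j) satisfies i < j and arr[i] > arr[j].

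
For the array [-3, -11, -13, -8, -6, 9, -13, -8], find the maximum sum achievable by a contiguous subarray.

Using Kadane's algorithm on [-3, -11, -13, -8, -6, 9, -13, -8]:

Scanning through the array:
Position 1 (value -11): max_ending_here = -11, max_so_far = -3
Position 2 (value -13): max_ending_here = -13, max_so_far = -3
Position 3 (value -8): max_ending_here = -8, max_so_far = -3
Position 4 (value -6): max_ending_here = -6, max_so_far = -3
Position 5 (value 9): max_ending_here = 9, max_so_far = 9
Position 6 (value -13): max_ending_here = -4, max_so_far = 9
Position 7 (value -8): max_ending_here = -8, max_so_far = 9

Maximum subarray: [9]
Maximum sum: 9

The maximum subarray is [9] with sum 9. This subarray runs from index 5 to index 5.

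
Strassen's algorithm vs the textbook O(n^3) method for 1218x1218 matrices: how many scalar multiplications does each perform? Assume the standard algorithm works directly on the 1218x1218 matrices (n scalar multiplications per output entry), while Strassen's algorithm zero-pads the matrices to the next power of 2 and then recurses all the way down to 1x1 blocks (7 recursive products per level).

Matrix multiplication for 1218x1218 matrices:

Strassen's algorithm requires power-of-2 dimensions. Pad 1218x1218 to 2048x2048 (next power of 2).

Standard algorithm: 1218^3 = 1806932232 multiplications
Strassen's algorithm: 7^(log2(2048)) = 7^11 = 1977326743 multiplications
Difference: 1806932232 - 1977326743 = -170394511 (Strassen uses MORE here due to padding overhead — for small or just-over-power-of-2 n, padding can outweigh the per-level savings)

Standard: 1806932232 multiplications (1218^3). Strassen: 1977326743 multiplications (7^11, after padding to 2048x2048). Strassen reduces 8 recursive multiplications to 7 at each level.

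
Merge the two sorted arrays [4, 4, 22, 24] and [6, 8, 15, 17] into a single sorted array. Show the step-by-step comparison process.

Merging process:

Compare 4 vs 6: take 4 from left. Merged: [4]
Compare 4 vs 6: take 4 from left. Merged: [4, 4]
Compare 22 vs 6: take 6 from right. Merged: [4, 4, 6]
Compare 22 vs 8: take 8 from right. Merged: [4, 4, 6, 8]
Compare 22 vs 15: take 15 from right. Merged: [4, 4, 6, 8, 15]
Compare 22 vs 17: take 17 from right. Merged: [4, 4, 6, 8, 15, 17]
Append remaining from left: [22, 24]. Merged: [4, 4, 6, 8, 15, 17, 22, 24]

Final merged array: [4, 4, 6, 8, 15, 17, 22, 24]
Total comparisons: 6

The merged array is [4, 4, 6, 8, 15, 17, 22, 24], requiring 6 comparisons. The merge step runs in O(n) time where n is the total number of elements.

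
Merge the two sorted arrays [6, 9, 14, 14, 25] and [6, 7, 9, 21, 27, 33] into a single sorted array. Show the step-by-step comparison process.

Merging process:

Compare 6 vs 6: take 6 from left. Merged: [6]
Compare 9 vs 6: take 6 from right. Merged: [6, 6]
Compare 9 vs 7: take 7 from right. Merged: [6, 6, 7]
Compare 9 vs 9: take 9 from left. Merged: [6, 6, 7, 9]
Compare 14 vs 9: take 9 from right. Merged: [6, 6, 7, 9, 9]
Compare 14 vs 21: take 14 from left. Merged: [6, 6, 7, 9, 9, 14]
Compare 14 vs 21: take 14 from left. Merged: [6, 6, 7, 9, 9, 14, 14]
Compare 25 vs 21: take 21 from right. Merged: [6, 6, 7, 9, 9, 14, 14, 21]
Compare 25 vs 27: take 25 from left. Merged: [6, 6, 7, 9, 9, 14, 14, 21, 25]
Append remaining from right: [27, 33]. Merged: [6, 6, 7, 9, 9, 14, 14, 21, 25, 27, 33]

Final merged array: [6, 6, 7, 9, 9, 14, 14, 21, 25, 27, 33]
Total comparisons: 9

The merged array is [6, 6, 7, 9, 9, 14, 14, 21, 25, 27, 33], requiring 9 comparisons. The merge step runs in O(n) time where n is the total number of elements.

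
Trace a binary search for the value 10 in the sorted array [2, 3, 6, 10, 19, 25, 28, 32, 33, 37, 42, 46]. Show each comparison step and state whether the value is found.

Binary search for 10 in [2, 3, 6, 10, 19, 25, 28, 32, 33, 37, 42, 46]:

lo=0, hi=11, mid=5, arr[mid]=25 -> 25 > 10, search left half
lo=0, hi=4, mid=2, arr[mid]=6 -> 6 < 10, search right half
lo=3, hi=4, mid=3, arr[mid]=10 -> Found target at index 3!

Binary search finds 10 at index 3 after 3 comparisons. The search repeatedly halves the search space by comparing with the middle element.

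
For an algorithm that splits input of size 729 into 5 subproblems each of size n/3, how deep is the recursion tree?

For divide and conquer with division factor 3:

Problem sizes at each level:
Level 0: 729
Level 1: 243
Level 2: 81
Level 3: 27
Level 4: 9
Level 5: 3
Level 6: 1

The root is level 0 and the size-1 base case is level 6 (the tree spans levels 0 through 6, i.e. 7 levels counting the root), so the depth is the number of divisions: log_3(729) = 6

The recursion tree depth is log_3(729) = 6. At each level, the problem size is divided by 3, so it takes 6 divisions to reduce to a base case of size 1. The algorithm makes 5 recursive calls at each level.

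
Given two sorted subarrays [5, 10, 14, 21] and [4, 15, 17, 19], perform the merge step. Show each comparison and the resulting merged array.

Merging process:

Compare 5 vs 4: take 4 from right. Merged: [4]
Compare 5 vs 15: take 5 from left. Merged: [4, 5]
Compare 10 vs 15: take 10 from left. Merged: [4, 5, 10]
Compare 14 vs 15: take 14 from left. Merged: [4, 5, 10, 14]
Compare 21 vs 15: take 15 from right. Merged: [4, 5, 10, 14, 15]
Compare 21 vs 17: take 17 from right. Merged: [4, 5, 10, 14, 15, 17]
Compare 21 vs 19: take 19 from right. Merged: [4, 5, 10, 14, 15, 17, 19]
Append remaining from left: [21]. Merged: [4, 5, 10, 14, 15, 17, 19, 21]

Final merged array: [4, 5, 10, 14, 15, 17, 19, 21]
Total comparisons: 7

The merged array is [4, 5, 10, 14, 15, 17, 19, 21], requiring 7 comparisons. The merge step runs in O(n) time where n is the total number of elements.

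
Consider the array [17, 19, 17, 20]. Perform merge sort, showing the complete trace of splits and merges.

Merge sort trace:

Split: [17, 19, 17, 20] -> [17, 19] and [17, 20]
  Split: [17, 19] -> [17] and [19]
  Merge: [17] + [19] -> [17, 19]
  Split: [17, 20] -> [17] and [20]
  Merge: [17] + [20] -> [17, 20]
Merge: [17, 19] + [17, 20] -> [17, 17, 19, 20]

Final sorted array: [17, 17, 19, 20]

The merge sort proceeds by recursively splitting the array and merging sorted halves.
After all merges, the sorted array is [17, 17, 19, 20].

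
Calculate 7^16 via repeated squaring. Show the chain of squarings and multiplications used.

Computing 7^16 by squaring (build up from 7^1; each line after the first costs one multiplication):

7^1 = 7
7^2 = (7^1)^2 = 7^2 = 49
7^4 = (7^2)^2 = 49^2 = 2401
7^8 = (7^4)^2 = 2401^2 = 5764801
7^16 = (7^8)^2 = 5764801^2 = 33232930569601

Result: 33232930569601
Multiplications needed: 4 (4 lines after 7^1)

7^16 = 33232930569601. Using exponentiation by squaring, this requires 4 multiplications. The key idea: if the exponent is even, square the half-power; if odd, multiply by the base once.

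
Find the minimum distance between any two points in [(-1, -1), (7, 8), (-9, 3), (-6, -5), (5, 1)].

Computing all pairwise distances among 5 points:

d((-1, -1), (7, 8)) = 12.0416
d((-1, -1), (-9, 3)) = 8.9443
d((-1, -1), (-6, -5)) = 6.4031
d((-1, -1), (5, 1)) = 6.3246 <-- minimum
d((7, 8), (-9, 3)) = 16.7631
d((7, 8), (-6, -5)) = 18.3848
d((7, 8), (5, 1)) = 7.2801
d((-9, 3), (-6, -5)) = 8.544
d((-9, 3), (5, 1)) = 14.1421
d((-6, -5), (5, 1)) = 12.53

Closest pair: (-1, -1) and (5, 1) with distance 6.3246

The closest pair is (-1, -1) and (5, 1) with Euclidean distance 6.3246. For 5 points, brute-force pairwise comparison is shown above. For large n, the divide-and-conquer algorithm (sort by x, recurse on halves, check the dividing strip) achieves O(n log n).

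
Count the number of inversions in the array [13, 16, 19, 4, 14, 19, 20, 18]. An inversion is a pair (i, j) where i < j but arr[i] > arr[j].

Finding inversions in [13, 16, 19, 4, 14, 19, 20, 18]:

(0, 3): arr[0]=13 > arr[3]=4
(1, 3): arr[1]=16 > arr[3]=4
(1, 4): arr[1]=16 > arr[4]=14
(2, 3): arr[2]=19 > arr[3]=4
(2, 4): arr[2]=19 > arr[4]=14
(2, 7): arr[2]=19 > arr[7]=18
(5, 7): arr[5]=19 > arr[7]=18
(6, 7): arr[6]=20 > arr[7]=18

Total inversions: 8

The array has 8 inversion(s): (0,3), (1,3), (1,4), (2,3), (2,4), (2,7), (5,7), (6,7). Each pair (i,j) satisfies i < j and arr[i] > arr[j].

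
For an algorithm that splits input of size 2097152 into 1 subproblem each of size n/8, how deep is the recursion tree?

For divide and conquer with division factor 8:

Problem sizes at each level:
Level 0: 2097152
Level 1: 262144
Level 2: 32768
Level 3: 4096
Level 4: 512
Level 5: 64
Level 6: 8
Level 7: 1

The root is level 0 and the size-1 base case is level 7 (the tree spans levels 0 through 7, i.e. 8 levels counting the root), so the depth is the number of divisions: log_8(2097152) = 7

The recursion tree depth is log_8(2097152) = 7. At each level, the problem size is divided by 8, so it takes 7 divisions to reduce to a base case of size 1. The algorithm makes 1 recursive call at each level.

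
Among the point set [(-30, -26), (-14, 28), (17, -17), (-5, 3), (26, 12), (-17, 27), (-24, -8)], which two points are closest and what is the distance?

Computing all pairwise distances among 7 points:

d((-30, -26), (-14, 28)) = 56.3205
d((-30, -26), (17, -17)) = 47.8539
d((-30, -26), (-5, 3)) = 38.2884
d((-30, -26), (26, 12)) = 67.6757
d((-30, -26), (-17, 27)) = 54.5711
d((-30, -26), (-24, -8)) = 18.9737
d((-14, 28), (17, -17)) = 54.6443
d((-14, 28), (-5, 3)) = 26.5707
d((-14, 28), (26, 12)) = 43.0813
d((-14, 28), (-17, 27)) = 3.1623 <-- minimum
d((-14, 28), (-24, -8)) = 37.3631
d((17, -17), (-5, 3)) = 29.7321
d((17, -17), (26, 12)) = 30.3645
d((17, -17), (-17, 27)) = 55.6058
d((17, -17), (-24, -8)) = 41.9762
d((-5, 3), (26, 12)) = 32.28
d((-5, 3), (-17, 27)) = 26.8328
d((-5, 3), (-24, -8)) = 21.9545
d((26, 12), (-17, 27)) = 45.5412
d((26, 12), (-24, -8)) = 53.8516
d((-17, 27), (-24, -8)) = 35.6931

Closest pair: (-14, 28) and (-17, 27) with distance 3.1623

The closest pair is (-14, 28) and (-17, 27) with Euclidean distance 3.1623. For 7 points, brute-force pairwise comparison is shown above. For large n, the divide-and-conquer algorithm (sort by x, recurse on halves, check the dividing strip) achieves O(n log n).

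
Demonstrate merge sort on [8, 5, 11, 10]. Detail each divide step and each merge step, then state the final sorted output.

Merge sort trace:

Split: [8, 5, 11, 10] -> [8, 5] and [11, 10]
  Split: [8, 5] -> [8] and [5]
  Merge: [8] + [5] -> [5, 8]
  Split: [11, 10] -> [11] and [10]
  Merge: [11] + [10] -> [10, 11]
Merge: [5, 8] + [10, 11] -> [5, 8, 10, 11]

Final sorted array: [5, 8, 10, 11]

The merge sort proceeds by recursively splitting the array and merging sorted halves.
After all merges, the sorted array is [5, 8, 10, 11].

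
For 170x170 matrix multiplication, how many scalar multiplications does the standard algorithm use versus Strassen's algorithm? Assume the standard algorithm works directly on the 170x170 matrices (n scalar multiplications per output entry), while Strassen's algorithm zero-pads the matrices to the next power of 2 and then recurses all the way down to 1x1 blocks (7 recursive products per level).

Matrix multiplication for 170x170 matrices:

Strassen's algorithm requires power-of-2 dimensions. Pad 170x170 to 256x256 (next power of 2).

Standard algorithm: 170^3 = 4913000 multiplications
Strassen's algorithm: 7^(log2(256)) = 7^8 = 5764801 multiplications
Difference: 4913000 - 5764801 = -851801 (Strassen uses MORE here due to padding overhead — for small or just-over-power-of-2 n, padding can outweigh the per-level savings)

Standard: 4913000 multiplications (170^3). Strassen: 5764801 multiplications (7^8, after padding to 256x256). Strassen reduces 8 recursive multiplications to 7 at each level.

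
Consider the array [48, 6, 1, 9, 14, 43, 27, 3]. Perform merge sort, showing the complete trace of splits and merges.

Merge sort trace:

Split: [48, 6, 1, 9, 14, 43, 27, 3] -> [48, 6, 1, 9] and [14, 43, 27, 3]
  Split: [48, 6, 1, 9] -> [48, 6] and [1, 9]
    Split: [48, 6] -> [48] and [6]
    Merge: [48] + [6] -> [6, 48]
    Split: [1, 9] -> [1] and [9]
    Merge: [1] + [9] -> [1, 9]
  Merge: [6, 48] + [1, 9] -> [1, 6, 9, 48]
  Split: [14, 43, 27, 3] -> [14, 43] and [27, 3]
    Split: [14, 43] -> [14] and [43]
    Merge: [14] + [43] -> [14, 43]
    Split: [27, 3] -> [27] and [3]
    Merge: [27] + [3] -> [3, 27]
  Merge: [14, 43] + [3, 27] -> [3, 14, 27, 43]
Merge: [1, 6, 9, 48] + [3, 14, 27, 43] -> [1, 3, 6, 9, 14, 27, 43, 48]

Final sorted array: [1, 3, 6, 9, 14, 27, 43, 48]

The merge sort proceeds by recursively splitting the array and merging sorted halves.
After all merges, the sorted array is [1, 3, 6, 9, 14, 27, 43, 48].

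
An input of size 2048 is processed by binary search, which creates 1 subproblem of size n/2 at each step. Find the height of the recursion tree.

For divide and conquer with division factor 2:

Problem sizes at each level:
Level 0: 2048
Level 1: 1024
Level 2: 512
Level 3: 256
Level 4: 128
Level 5: 64
Level 6: 32
Level 7: 16
Level 8: 8
Level 9: 4
Level 10: 2
Level 11: 1

The root is level 0 and the size-1 base case is level 11 (the tree spans levels 0 through 11, i.e. 12 levels counting the root), so the depth is the number of divisions: log_2(2048) = 11

The recursion tree depth is log_2(2048) = 11. At each level, the problem size is divided by 2, so it takes 11 divisions to reduce to a base case of size 1. The algorithm makes 1 recursive call at each level.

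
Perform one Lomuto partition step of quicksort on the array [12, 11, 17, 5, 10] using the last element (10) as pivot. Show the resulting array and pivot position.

Lomuto partition with pivot = 10:

Initial array: [12, 11, 17, 5, 10]

arr[0]=12 > 10: no swap
arr[1]=11 > 10: no swap
arr[2]=17 > 10: no swap
arr[3]=5 <= 10: swap with position 0, array becomes [5, 11, 17, 12, 10]

Place pivot at position 1: [5, 10, 17, 12, 11]
Pivot position: 1

After partitioning with pivot 10, the array becomes [5, 10, 17, 12, 11]. The pivot is placed at index 1. All elements to the left of the pivot are <= 10, and all elements to the right are > 10.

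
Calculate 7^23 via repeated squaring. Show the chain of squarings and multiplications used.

Computing 7^23 by squaring (build up from 7^1; each line after the first costs one multiplication):

7^1 = 7
7^2 = (7^1)^2 = 7^2 = 49
7^4 = (7^2)^2 = 49^2 = 2401
7^5 = 7 * 7^4 = 7 * 2401 = 16807
7^10 = (7^5)^2 = 16807^2 = 282475249
7^11 = 7 * 7^10 = 7 * 282475249 = 1977326743
7^22 = (7^11)^2 = 1977326743^2 = 3909821048582988049
7^23 = 7 * 7^22 = 7 * 3909821048582988049 = 27368747340080916343

Result: 27368747340080916343
Multiplications needed: 7 (7 lines after 7^1)

7^23 = 27368747340080916343. Using exponentiation by squaring, this requires 7 multiplications. The key idea: if the exponent is even, square the half-power; if odd, multiply by the base once.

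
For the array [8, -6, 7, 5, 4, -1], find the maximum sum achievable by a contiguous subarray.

Using Kadane's algorithm on [8, -6, 7, 5, 4, -1]:

Scanning through the array:
Position 1 (value -6): max_ending_here = 2, max_so_far = 8
Position 2 (value 7): max_ending_here = 9, max_so_far = 9
Position 3 (value 5): max_ending_here = 14, max_so_far = 14
Position 4 (value 4): max_ending_here = 18, max_so_far = 18
Position 5 (value -1): max_ending_here = 17, max_so_far = 18

Maximum subarray: [8, -6, 7, 5, 4]
Maximum sum: 18

The maximum subarray is [8, -6, 7, 5, 4] with sum 18. This subarray runs from index 0 to index 4.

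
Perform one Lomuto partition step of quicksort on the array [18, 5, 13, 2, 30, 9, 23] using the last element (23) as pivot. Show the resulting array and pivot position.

Lomuto partition with pivot = 23:

Initial array: [18, 5, 13, 2, 30, 9, 23]

arr[0]=18 <= 23: swap with position 0, array becomes [18, 5, 13, 2, 30, 9, 23]
arr[1]=5 <= 23: swap with position 1, array becomes [18, 5, 13, 2, 30, 9, 23]
arr[2]=13 <= 23: swap with position 2, array becomes [18, 5, 13, 2, 30, 9, 23]
arr[3]=2 <= 23: swap with position 3, array becomes [18, 5, 13, 2, 30, 9, 23]
arr[4]=30 > 23: no swap
arr[5]=9 <= 23: swap with position 4, array becomes [18, 5, 13, 2, 9, 30, 23]

Place pivot at position 5: [18, 5, 13, 2, 9, 23, 30]
Pivot position: 5

After partitioning with pivot 23, the array becomes [18, 5, 13, 2, 9, 23, 30]. The pivot is placed at index 5. All elements to the left of the pivot are <= 23, and all elements to the right are > 23.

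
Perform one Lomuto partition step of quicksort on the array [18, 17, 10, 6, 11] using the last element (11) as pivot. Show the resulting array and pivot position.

Lomuto partition with pivot = 11:

Initial array: [18, 17, 10, 6, 11]

arr[0]=18 > 11: no swap
arr[1]=17 > 11: no swap
arr[2]=10 <= 11: swap with position 0, array becomes [10, 17, 18, 6, 11]
arr[3]=6 <= 11: swap with position 1, array becomes [10, 6, 18, 17, 11]

Place pivot at position 2: [10, 6, 11, 17, 18]
Pivot position: 2

After partitioning with pivot 11, the array becomes [10, 6, 11, 17, 18]. The pivot is placed at index 2. All elements to the left of the pivot are <= 11, and all elements to the right are > 11.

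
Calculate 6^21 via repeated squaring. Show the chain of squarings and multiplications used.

Computing 6^21 by squaring (build up from 6^1; each line after the first costs one multiplication):

6^1 = 6
6^2 = (6^1)^2 = 6^2 = 36
6^4 = (6^2)^2 = 36^2 = 1296
6^5 = 6 * 6^4 = 6 * 1296 = 7776
6^10 = (6^5)^2 = 7776^2 = 60466176
6^20 = (6^10)^2 = 60466176^2 = 3656158440062976
6^21 = 6 * 6^20 = 6 * 3656158440062976 = 21936950640377856

Result: 21936950640377856
Multiplications needed: 6 (6 lines after 6^1)

6^21 = 21936950640377856. Using exponentiation by squaring, this requires 6 multiplications. The key idea: if the exponent is even, square the half-power; if odd, multiply by the base once.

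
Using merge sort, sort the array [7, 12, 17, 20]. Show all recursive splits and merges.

Merge sort trace:

Split: [7, 12, 17, 20] -> [7, 12] and [17, 20]
  Split: [7, 12] -> [7] and [12]
  Merge: [7] + [12] -> [7, 12]
  Split: [17, 20] -> [17] and [20]
  Merge: [17] + [20] -> [17, 20]
Merge: [7, 12] + [17, 20] -> [7, 12, 17, 20]

Final sorted array: [7, 12, 17, 20]

The merge sort proceeds by recursively splitting the array and merging sorted halves.
After all merges, the sorted array is [7, 12, 17, 20].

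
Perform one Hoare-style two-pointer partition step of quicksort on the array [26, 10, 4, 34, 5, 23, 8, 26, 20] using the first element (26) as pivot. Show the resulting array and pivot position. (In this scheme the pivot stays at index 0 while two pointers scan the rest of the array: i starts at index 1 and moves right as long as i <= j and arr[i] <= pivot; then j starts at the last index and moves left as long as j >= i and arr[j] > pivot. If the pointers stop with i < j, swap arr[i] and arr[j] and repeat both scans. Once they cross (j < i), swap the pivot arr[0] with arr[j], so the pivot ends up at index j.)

Hoare-style two-pointer partition with pivot = 26:

Initial array: [26, 10, 4, 34, 5, 23, 8, 26, 20]

Pointers start at i = 1, j = 8.
i stops at index 3 (arr[3]=34 > 26), j stops at index 8 (arr[8]=20 <= 26): swap arr[3] and arr[8], array becomes [26, 10, 4, 20, 5, 23, 8, 26, 34]
i ends at 8, j ends at 7: the pointers have crossed (j < i), so scanning stops.

Swap pivot arr[0] with arr[7] to place pivot at position 7: [26, 10, 4, 20, 5, 23, 8, 26, 34]
Pivot position: 7

After partitioning with pivot 26, the array becomes [26, 10, 4, 20, 5, 23, 8, 26, 34]. The pivot is placed at index 7. All elements to the left of the pivot are <= 26, and all elements to the right are > 26.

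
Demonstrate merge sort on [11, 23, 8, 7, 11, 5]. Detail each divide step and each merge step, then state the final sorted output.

Merge sort trace:

Split: [11, 23, 8, 7, 11, 5] -> [11, 23, 8] and [7, 11, 5]
  Split: [11, 23, 8] -> [11] and [23, 8]
    Split: [23, 8] -> [23] and [8]
    Merge: [23] + [8] -> [8, 23]
  Merge: [11] + [8, 23] -> [8, 11, 23]
  Split: [7, 11, 5] -> [7] and [11, 5]
    Split: [11, 5] -> [11] and [5]
    Merge: [11] + [5] -> [5, 11]
  Merge: [7] + [5, 11] -> [5, 7, 11]
Merge: [8, 11, 23] + [5, 7, 11] -> [5, 7, 8, 11, 11, 23]

Final sorted array: [5, 7, 8, 11, 11, 23]

The merge sort proceeds by recursively splitting the array and merging sorted halves.
After all merges, the sorted array is [5, 7, 8, 11, 11, 23].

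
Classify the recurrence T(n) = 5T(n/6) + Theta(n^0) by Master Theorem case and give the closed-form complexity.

Master Theorem for T(n) = 5T(n/6) + O(n^0):

a = 5, b = 6, c = 0
log_b(a) = log_6(5) = 0.8982

Case 1: c = 0 < log_6(5) = 0.8982
T(n) = O(n^(log_6 5))

For T(n) = 5T(n/6) + O(n^0): log_6(5) = 0.8982. This is Case 1 of the Master Theorem (c < log_b(a), work dominated by leaves), giving O(n^(log_6 5)).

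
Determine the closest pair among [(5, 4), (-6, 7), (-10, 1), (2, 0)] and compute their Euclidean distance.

Computing all pairwise distances among 4 points:

d((5, 4), (-6, 7)) = 11.4018
d((5, 4), (-10, 1)) = 15.2971
d((5, 4), (2, 0)) = 5.0 <-- minimum
d((-6, 7), (-10, 1)) = 7.2111
d((-6, 7), (2, 0)) = 10.6301
d((-10, 1), (2, 0)) = 12.0416

Closest pair: (5, 4) and (2, 0) with distance 5.0

The closest pair is (5, 4) and (2, 0) with Euclidean distance 5.0. For 4 points, brute-force pairwise comparison is shown above. For large n, the divide-and-conquer algorithm (sort by x, recurse on halves, check the dividing strip) achieves O(n log n).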